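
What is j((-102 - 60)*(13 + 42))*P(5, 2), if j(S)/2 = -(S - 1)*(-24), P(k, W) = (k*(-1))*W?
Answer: 4277280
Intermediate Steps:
P(k, W) = -W*k (P(k, W) = (-k)*W = -W*k)
j(S) = -48 + 48*S (j(S) = 2*(-(S - 1)*(-24)) = 2*(-(-1 + S)*(-24)) = 2*((1 - S)*(-24)) = 2*(-24 + 24*S) = -48 + 48*S)
j((-102 - 60)*(13 + 42))*P(5, 2) = (-48 + 48*((-102 - 60)*(13 + 42)))*(-1*2*5) = (-48 + 48*(-162*55))*(-10) = (-48 + 48*(-8910))*(-10) = (-48 - 427680)*(-10) = -427728*(-10) = 4277280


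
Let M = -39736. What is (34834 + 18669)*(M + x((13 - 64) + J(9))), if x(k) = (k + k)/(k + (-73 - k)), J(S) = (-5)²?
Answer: -155194868028/73 ≈ -2.1260e+9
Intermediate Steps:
J(S) = 25
x(k) = -2*k/73 (x(k) = (2*k)/(-73) = (2*k)*(-1/73) = -2*k/73)
(34834 + 18669)*(M + x((13 - 64) + J(9))) = (34834 + 18669)*(-39736 - 2*((13 - 64) + 25)/73) = 53503*(-39736 - 2*(-51 + 25)/73) = 53503*(-39736 - 2/73*(-26)) = 53503*(-39736 + 52/73) = 53503*(-2900676/73) = -155194868028/73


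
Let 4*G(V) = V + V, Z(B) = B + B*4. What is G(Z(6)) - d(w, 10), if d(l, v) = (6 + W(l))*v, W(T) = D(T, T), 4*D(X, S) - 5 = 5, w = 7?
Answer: -70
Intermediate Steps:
Z(B) = 5*B (Z(B) = B + 4*B = 5*B)
D(X, S) = 5/2 (D(X, S) = 5/4 + (1/4)*5 = 5/4 + 5/4 = 5/2)
W(T) = 5/2
G(V) = V/2 (G(V) = (V + V)/4 = (2*V)/4 = V/2)
d(l, v) = 17*v/2 (d(l, v) = (6 + 5/2)*v = 17*v/2)
G(Z(6)) - d(w, 10) = (5*6)/2 - 17*10/2 = (1/2)*30 - 1*85 = 15 - 85 = -70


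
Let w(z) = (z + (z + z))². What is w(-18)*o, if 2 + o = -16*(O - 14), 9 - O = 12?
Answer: 787320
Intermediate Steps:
O = -3 (O = 9 - 1*12 = 9 - 12 = -3)
w(z) = 9*z² (w(z) = (z + 2*z)² = (3*z)² = 9*z²)
o = 270 (o = -2 - 16*(-3 - 14) = -2 - 16*(-17) = -2 + 272 = 270)
w(-18)*o = (9*(-18)²)*270 = (9*324)*270 = 2916*270 = 787320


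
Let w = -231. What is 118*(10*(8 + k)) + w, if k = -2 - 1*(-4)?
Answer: 11569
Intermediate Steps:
k = 2 (k = -2 + 4 = 2)
118*(10*(8 + k)) + w = 118*(10*(8 + 2)) - 231 = 118*(10*10) - 231 = 118*100 - 231 = 11800 - 231 = 11569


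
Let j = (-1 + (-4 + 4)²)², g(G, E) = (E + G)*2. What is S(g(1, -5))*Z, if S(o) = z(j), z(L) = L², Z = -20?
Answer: -20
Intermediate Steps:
g(G, E) = 2*E + 2*G
j = 1 (j = (-1 + 0²)² = (-1 + 0)² = (-1)² = 1)
S(o) = 1 (S(o) = 1² = 1)
S(g(1, -5))*Z = 1*(-20) = -20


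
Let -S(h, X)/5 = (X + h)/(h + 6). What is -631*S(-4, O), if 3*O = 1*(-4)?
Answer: -25240/3 ≈ -8413.3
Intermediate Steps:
O = -4/3 (O = (1*(-4))/3 = (1/3)*(-4) = -4/3 ≈ -1.3333)
S(h, X) = -5*(X + h)/(6 + h) (S(h, X) = -5*(X + h)/(h + 6) = -5*(X + h)/(6 + h))
-631*S(-4, O) = -3155*(-1*(-4/3) - 1*(-4))/(6 - 4) = -3155*(4/3 + 4)/2 = -3155*16/(2*3) = -631*40/3 = -25240/3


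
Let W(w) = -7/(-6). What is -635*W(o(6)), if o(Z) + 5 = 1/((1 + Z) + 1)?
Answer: -4445/6 ≈ -740.83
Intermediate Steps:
o(Z) = -5 + 1/(2 + Z) (o(Z) = -5 + 1/((1 + Z) + 1) = -5 + 1/(2 + Z))
W(w) = 7/6 (W(w) = -7*(-⅙) = 7/6)
-635*W(o(6)) = -635*7/6 = -4445/6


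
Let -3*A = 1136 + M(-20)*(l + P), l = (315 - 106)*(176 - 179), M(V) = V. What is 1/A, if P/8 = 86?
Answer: 1/28 ≈ 0.035714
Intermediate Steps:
P = 688 (P = 8*86 = 688)
l = -627 (l = 209*(-3) = -627)
A = 28 (A = -(1136 - 20*(-627 + 688))/3 = -(1136 - 20*61)/3 = -(1136 - 1220)/3 = -1/3*(-84) = 28)
1/A = 1/28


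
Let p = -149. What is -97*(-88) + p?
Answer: 8387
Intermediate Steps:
-97*(-88) + p = -97*(-88) - 149 = 8536 - 149 = 8387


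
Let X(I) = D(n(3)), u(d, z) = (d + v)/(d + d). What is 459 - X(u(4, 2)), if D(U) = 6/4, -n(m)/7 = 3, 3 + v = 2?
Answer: 915/2 ≈ 457.50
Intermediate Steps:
v = -1 (v = -3 + 2 = -1)
n(m) = -21 (n(m) = -7*3 = -21)
u(d, z) = (-1 + d)/(2*d) (u(d, z) = (d - 1)/(d + d) = (-1 + d)/((2*d)) = (-1 + d)*(1/(2*d)) = (-1 + d)/(2*d))
D(U) = 3/2 (D(U) = 6*(¼) = 3/2)
X(I) = 3/2
459 - X(u(4, 2)) = 459 - 1*3/2 = 459 - 3/2 = 915/2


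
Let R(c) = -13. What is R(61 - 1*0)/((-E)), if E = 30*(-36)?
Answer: -13/1080 ≈ -0.012037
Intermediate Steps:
E = -1080
R(61 - 1*0)/((-E)) = -13/((-1*(-1080))) = -13/1080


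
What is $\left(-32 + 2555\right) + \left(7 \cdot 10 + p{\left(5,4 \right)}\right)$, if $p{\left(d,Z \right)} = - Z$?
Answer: $2589$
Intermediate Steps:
$\left(-32 + 2555\right) + \left(7 \cdot 10 + p{\left(5,4 \right)}\right) = \left(-32 + 2555\right) + \left(7 \cdot 10 - 4\right) = 2523 + \left(70 - 4\right) = 2523 + 66 = 2589$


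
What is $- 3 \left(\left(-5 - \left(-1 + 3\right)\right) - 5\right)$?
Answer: $36$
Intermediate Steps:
$- 3 \left(\left(-5 - \left(-1 + 3\right)\right) - 5\right) = - 3 \left(\left(-5 - 2\right) - 5\right) = - 3 \left(-7 - 5\right) = \left(-3\right) \left(-12\right) = 36$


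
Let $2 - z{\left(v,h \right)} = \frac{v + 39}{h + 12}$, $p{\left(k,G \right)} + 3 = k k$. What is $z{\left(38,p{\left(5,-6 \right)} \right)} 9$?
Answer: $- \frac{81}{34} \approx -2.3824$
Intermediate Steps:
$p{\left(k,G \right)} = -3 + k^{2}$ ($p{\left(k,G \right)} = -3 + k k = -3 + k^{2}$)
$z{\left(v,h \right)} = 2 - \frac{39 + v}{12 + h}$ ($z{\left(v,h \right)} = 2 - \frac{v + 39}{h + 12} = 2 - \frac{39 + v}{12 + h}$)
$z{\left(38,p{\left(5,-6 \right)} \right)} 9 = \frac{-15 - 38 + 2 \left(-3 + 5^{2}\right)}{12 - \left(3 - 5^{2}\right)} 9 = \frac{-15 - 38 + 2 \left(-3 + 25\right)}{12 + \left(-3 + 25\right)} 9 = \frac{-15 - 38 + 2 \cdot 22}{12 + 22} \cdot 9 = \frac{-15 - 38 + 44}{34} \cdot 9 = \frac{1}{34} \left(-9\right) 9 = \left(- \frac{9}{34}\right) 9 = - \frac{81}{34}$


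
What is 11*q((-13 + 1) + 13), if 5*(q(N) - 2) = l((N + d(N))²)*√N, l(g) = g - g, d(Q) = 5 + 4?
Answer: 22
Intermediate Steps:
d(Q) = 9
l(g) = 0
q(N) = 2 (q(N) = 2 + (0*√N)/5 = 2 + (⅕)*0 = 2 + 0 = 2)
11*q((-13 + 1) + 13) = 11*2 = 22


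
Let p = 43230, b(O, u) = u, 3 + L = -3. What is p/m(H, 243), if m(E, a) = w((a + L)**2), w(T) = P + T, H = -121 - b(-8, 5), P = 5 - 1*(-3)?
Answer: 3930/5107 ≈ 0.76953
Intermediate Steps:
P = 8 (P = 5 + 3 = 8)
L = -6 (L = -3 - 3 = -6)
H = -126 (H = -121 - 1*5 = -121 - 5 = -126)
w(T) = 8 + T
m(E, a) = 8 + (-6 + a)**2 (m(E, a) = 8 + (a - 6)**2 = 8 + (-6 + a)**2)
p/m(H, 243) = 43230/(8 + (-6 + 243)**2) = 43230/(8 + 237**2) = 43230/(8 + 56169) = 43230/56177 = 43230*(1/56177) = 3930/5107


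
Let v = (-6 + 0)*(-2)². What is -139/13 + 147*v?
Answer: -46003/13 ≈ -3538.7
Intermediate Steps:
v = -24 (v = -6*4 = -24)
-139/13 + 147*v = -139/13 + 147*(-24) = -139*1/13 - 3528 = -139/13 - 3528 = -46003/13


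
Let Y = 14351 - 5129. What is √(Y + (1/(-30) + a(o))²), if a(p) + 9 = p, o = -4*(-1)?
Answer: 7*√169849/30 ≈ 96.163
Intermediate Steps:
o = 4
a(p) = -9 + p
Y = 9222
√(Y + (1/(-30) + a(o))²) = √(9222 + (1/(-30) + (-9 + 4))²) = √(9222 + (-1/30 - 5)²) = √(9222 + (-151/30)²) = √(9222 + 22801/900) = √(8322601/900) = 7*√169849/30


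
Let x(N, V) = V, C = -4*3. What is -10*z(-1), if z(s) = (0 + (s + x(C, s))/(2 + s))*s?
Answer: -20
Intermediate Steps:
C = -12
z(s) = 2*s²/(2 + s) (z(s) = (0 + (s + s)/(2 + s))*s = (0 + (2*s)/(2 + s))*s = (0 + 2*s/(2 + s))*s = (2*s/(2 + s))*s = 2*s²/(2 + s))
-10*z(-1) = -20*(-1)²/(2 - 1) = -20/1 = -20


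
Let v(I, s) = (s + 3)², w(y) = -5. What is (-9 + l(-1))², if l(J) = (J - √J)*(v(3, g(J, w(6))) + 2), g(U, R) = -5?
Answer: 189 + 180*I ≈ 189.0 + 180.0*I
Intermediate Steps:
v(I, s) = (3 + s)²
l(J) = -6*√J + 6*J (l(J) = (J - √J)*((3 - 5)² + 2) = (J - √J)*((-2)² + 2) = (J - √J)*(4 + 2) = (J - √J)*6 = -6*√J + 6*J)
(-9 + l(-1))² = (-9 + (-6*I + 6*(-1)))² = (-9 + (-6*I - 6))² = (-9 + (-6 - 6*I))² = (-15 - 6*I)²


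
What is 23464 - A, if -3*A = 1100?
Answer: 71492/3 ≈ 23831.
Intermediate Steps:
A = -1100/3 (A = -⅓*1100 = -1100/3 ≈ -366.67)
23464 - A = 23464 - 1*(-1100/3) = 23464 + 1100/3 = 71492/3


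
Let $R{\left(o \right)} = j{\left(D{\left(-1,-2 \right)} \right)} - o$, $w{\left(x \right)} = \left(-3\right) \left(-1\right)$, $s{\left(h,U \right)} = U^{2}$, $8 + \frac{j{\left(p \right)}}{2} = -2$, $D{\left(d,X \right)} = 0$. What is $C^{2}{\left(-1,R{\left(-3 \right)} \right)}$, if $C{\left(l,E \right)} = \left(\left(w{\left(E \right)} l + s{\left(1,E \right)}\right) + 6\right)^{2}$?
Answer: $7269949696$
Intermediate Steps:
$j{\left(p \right)} = -20$ ($j{\left(p \right)} = -16 + 2 \left(-2\right) = -16 - 4 = -20$)
$w{\left(x \right)} = 3$
$R{\left(o \right)} = -20 - o$
$C{\left(l,E \right)} = \left(6 + E^{2} + 3 l\right)^{2}$ ($C{\left(l,E \right)} = \left(\left(3 l + E^{2}\right) + 6\right)^{2} = \left(\left(E^{2} + 3 l\right) + 6\right)^{2} = \left(6 + E^{2} + 3 l\right)^{2}$)
$C^{2}{\left(-1,R{\left(-3 \right)} \right)} = \left(\left(6 + \left(-20 - -3\right)^{2} + 3 \left(-1\right)\right)^{2}\right)^{2} = \left(\left(6 + \left(-20 + 3\right)^{2} - 3\right)^{2}\right)^{2} = \left(\left(6 + \left(-17\right)^{2} - 3\right)^{2}\right)^{2} = \left(\left(6 + 289 - 3\right)^{2}\right)^{2} = \left(292^{2}\right)^{2} = 85264^{2} = 7269949696$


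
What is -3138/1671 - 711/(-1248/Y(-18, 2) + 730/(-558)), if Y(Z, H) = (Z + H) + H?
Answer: -952872617/95548337 ≈ -9.9727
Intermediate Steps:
Y(Z, H) = Z + 2*H (Y(Z, H) = (H + Z) + H = Z + 2*H)
-3138/1671 - 711/(-1248/Y(-18, 2) + 730/(-558)) = -3138/1671 - 711/(-1248/(-18 + 2*2) + 730/(-558)) = -3138*1/1671 - 711/(-1248/(-18 + 4) + 730*(-1/558)) = -1046/557 - 711/(-1248/(-14) - 365/279) = -1046/557 - 711/(-1248*(-1/14) - 365/279) = -1046/557 - 711/(624/7 - 365/279) = -1046/557 - 711/171541/1953 = -1046/557 - 711*1953/171541 = -1046/557 - 1388583/171541 = -952872617/95548337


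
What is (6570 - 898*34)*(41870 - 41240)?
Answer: -15096060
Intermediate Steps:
(6570 - 898*34)*(41870 - 41240) = (6570 - 30532)*630 = -23962*630 = -15096060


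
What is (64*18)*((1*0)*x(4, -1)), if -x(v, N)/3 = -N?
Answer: 0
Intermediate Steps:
x(v, N) = 3*N (x(v, N) = -(-3)*N = 3*N)
(64*18)*((1*0)*x(4, -1)) = (64*18)*((1*0)*(3*(-1))) = 1152*(0*(-3)) = 1152*0 = 0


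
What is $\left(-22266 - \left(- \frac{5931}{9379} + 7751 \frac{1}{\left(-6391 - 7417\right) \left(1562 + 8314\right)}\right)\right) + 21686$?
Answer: $- \frac{741007459148683}{1278993671232} \approx -579.37$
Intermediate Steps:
$\left(-22266 - \left(- \frac{5931}{9379} + 7751 \frac{1}{\left(-6391 - 7417\right) \left(1562 + 8314\right)}\right)\right) + 21686 = \left(-22266 - \left(- \frac{5931}{9379} + \frac{7751}{\left(-13808\right) 9876}\right)\right) + 21686 = \left(-22266 + \left(\frac{5931}{9379} - \frac{7751}{-136367808}\right)\right) + 21686 = \left(-22266 + \left(\frac{5931}{9379} - - \frac{7751}{136367808}\right)\right) + 21686 = \left(-22266 + \left(\frac{5931}{9379} + \frac{7751}{136367808}\right)\right) + 21686 = \left(-22266 + \frac{808870165877}{1278993671232}\right) + 21686 = - \frac{28477264213485835}{1278993671232} + 21686 = - \frac{741007459148683}{1278993671232}$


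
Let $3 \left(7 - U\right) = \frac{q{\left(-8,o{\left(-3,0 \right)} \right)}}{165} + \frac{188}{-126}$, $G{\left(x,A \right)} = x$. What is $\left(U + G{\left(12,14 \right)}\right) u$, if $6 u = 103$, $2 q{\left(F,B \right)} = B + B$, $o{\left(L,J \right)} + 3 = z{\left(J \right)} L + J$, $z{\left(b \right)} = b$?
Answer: $\frac{10441007}{31185} \approx 334.81$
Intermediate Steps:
$o{\left(L,J \right)} = -3 + J + J L$ ($o{\left(L,J \right)} = -3 + \left(J L + J\right) = -3 + \left(J + J L\right) = -3 + J + J L$)
$q{\left(F,B \right)} = B$ ($q{\left(F,B \right)} = \frac{B + B}{2} = \frac{2 B}{2} = B$)
$u = \frac{103}{6}$ ($u = \frac{1}{6} \cdot 103 = \frac{103}{6} \approx 17.167$)
$U = \frac{77998}{10395}$ ($U = 7 - \frac{\frac{-3 + 0 + 0 \left(-3\right)}{165} + \frac{188}{-126}}{3} = 7 - \frac{\left(-3 + 0 + 0\right) \frac{1}{165} + 188 \left(- \frac{1}{126}\right)}{3} = 7 - \frac{\left(-3\right) \frac{1}{165} - \frac{94}{63}}{3} = 7 - \frac{- \frac{1}{55} - \frac{94}{63}}{3} = 7 - - \frac{5233}{10395} = 7 + \frac{5233}{10395} = \frac{77998}{10395} \approx 7.5034$)
$\left(U + G{\left(12,14 \right)}\right) u = \left(\frac{77998}{10395} + 12\right) \frac{103}{6} = \frac{202738}{10395} \cdot \frac{103}{6} = \frac{10441007}{31185}$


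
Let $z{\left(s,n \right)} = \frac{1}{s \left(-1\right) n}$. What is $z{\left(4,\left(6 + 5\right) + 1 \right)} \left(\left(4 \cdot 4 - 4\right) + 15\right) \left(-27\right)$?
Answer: $\frac{243}{16} \approx 15.188$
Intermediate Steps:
$z{\left(s,n \right)} = - \frac{1}{n s}$ ($z{\left(s,n \right)} = \frac{1}{- s n} = \frac{1}{\left(-1\right) n s} = - \frac{1}{n s}$)
$z{\left(4,\left(6 + 5\right) + 1 \right)} \left(\left(4 \cdot 4 - 4\right) + 15\right) \left(-27\right) = - \frac{1}{\left(\left(6 + 5\right) + 1\right) 4} \left(\left(4 \cdot 4 - 4\right) + 15\right) \left(-27\right) = \left(-1\right) \frac{1}{11 + 1} \cdot \frac{1}{4} \left(\left(16 - 4\right) + 15\right) \left(-27\right) = \left(-1\right) \frac{1}{12} \cdot \frac{1}{4} \left(12 + 15\right) \left(-27\right) = \left(-1\right) \frac{1}{12} \cdot \frac{1}{4} \cdot 27 \left(-27\right) = \left(- \frac{1}{48}\right) 27 \left(-27\right) = \left(- \frac{9}{16}\right) \left(-27\right) = \frac{243}{16}$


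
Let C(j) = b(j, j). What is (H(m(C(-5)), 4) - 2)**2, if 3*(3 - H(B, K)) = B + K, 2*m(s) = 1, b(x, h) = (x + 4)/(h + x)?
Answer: 1/4 ≈ 0.25000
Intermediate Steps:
b(x, h) = (4 + x)/(h + x)
C(j) = (4 + j)/(2*j) (C(j) = (4 + j)/(j + j) = (4 + j)/((2*j)) = (1/(2*j))*(4 + j) = (4 + j)/(2*j))
m(s) = 1/2 (m(s) = (1/2)*1 = 1/2)
H(B, K) = 3 - B/3 - K/3 (H(B, K) = 3 - (B + K)/3 = 3 + (-B/3 - K/3) = 3 - B/3 - K/3)
(H(m(C(-5)), 4) - 2)**2 = ((3 - 1/3*1/2 - 1/3*4) - 2)**2 = ((3 - 1/6 - 4/3) - 2)**2 = (3/2 - 2)**2 = (-1/2)**2 = 1/4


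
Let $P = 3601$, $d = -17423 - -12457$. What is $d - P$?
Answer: $-8567$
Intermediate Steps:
$d = -4966$ ($d = -17423 + 12457 = -4966$)
$d - P = -4966 - 3601 = -8567$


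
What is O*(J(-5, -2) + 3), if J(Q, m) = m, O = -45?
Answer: -45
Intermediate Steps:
O*(J(-5, -2) + 3) = -45*(-2 + 3) = -45*1 = -45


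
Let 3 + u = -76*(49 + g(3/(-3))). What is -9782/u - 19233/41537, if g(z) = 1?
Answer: 333171835/157965211 ≈ 2.1091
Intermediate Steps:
u = -3803 (u = -3 - 76*(49 + 1) = -3 - 76*50 = -3 - 3800 = -3803)
-9782/u - 19233/41537 = -9782/(-3803) - 19233/41537 = -9782*(-1/3803) - 19233*1/41537 = 9782/3803 - 19233/41537 = 333171835/157965211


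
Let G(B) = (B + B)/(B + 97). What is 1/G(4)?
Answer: 101/8 ≈ 12.625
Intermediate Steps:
G(B) = 2*B/(97 + B) (G(B) = (2*B)/(97 + B) = 2*B/(97 + B))
1/G(4) = 1/(2*4/(97 + 4)) = 1/(2*4/101) = 1/(2*4*(1/101)) = 1/(8/101) = 101/8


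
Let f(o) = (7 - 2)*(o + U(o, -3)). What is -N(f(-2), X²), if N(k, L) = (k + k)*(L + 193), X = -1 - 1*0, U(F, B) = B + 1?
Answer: 7760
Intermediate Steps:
U(F, B) = 1 + B
f(o) = -10 + 5*o (f(o) = (7 - 2)*(o + (1 - 3)) = 5*(o - 2) = 5*(-2 + o) = -10 + 5*o)
X = -1 (X = -1 + 0 = -1)
N(k, L) = 2*k*(193 + L) (N(k, L) = (2*k)*(193 + L) = 2*k*(193 + L))
-N(f(-2), X²) = -2*(-10 + 5*(-2))*(193 + (-1)²) = -2*(-10 - 10)*(193 + 1) = -2*(-20)*194 = -1*(-7760) = 7760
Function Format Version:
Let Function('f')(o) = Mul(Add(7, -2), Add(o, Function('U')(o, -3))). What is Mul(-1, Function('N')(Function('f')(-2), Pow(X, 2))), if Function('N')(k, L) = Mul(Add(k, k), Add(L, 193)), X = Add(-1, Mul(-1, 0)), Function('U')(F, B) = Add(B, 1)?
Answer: 7760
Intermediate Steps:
Function('U')(F, B) = Add(1, B)
Function('f')(o) = Add(-10, Mul(5, o)) (Function('f')(o) = Mul(Add(7, -2), Add(o, Add(1, -3))) = Mul(5, Add(o, -2)) = Mul(5, Add(-2, o)) = Add(-10, Mul(5, o)))
X = -1 (X = Add(-1, 0) = -1)
Function('N')(k, L) = Mul(2, k, Add(193, L)) (Function('N')(k, L) = Mul(Mul(2, k), Add(193, L)) = Mul(2, k, Add(193, L)))
Mul(-1, Function('N')(Function('f')(-2), Pow(X, 2))) = Mul(-1, Mul(2, Add(-10, Mul(5, -2)), Add(193, Pow(-1, 2)))) = Mul(-1, Mul(2, Add(-10, -10), Add(193, 1))) = Mul(-1, Mul(2, -20, 194)) = Mul(-1, -7760) = 7760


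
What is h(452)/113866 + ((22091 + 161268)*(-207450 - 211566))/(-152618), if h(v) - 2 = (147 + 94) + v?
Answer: 4374182639674907/8689000594 ≈ 5.0342e+5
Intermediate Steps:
h(v) = 243 + v (h(v) = 2 + ((147 + 94) + v) = 2 + (241 + v) = 243 + v)
h(452)/113866 + ((22091 + 161268)*(-207450 - 211566))/(-152618) = (243 + 452)/113866 + ((22091 + 161268)*(-207450 - 211566))/(-152618) = 695*(1/113866) + (183359*(-419016))*(-1/152618) = 695/113866 - 76830354744*(-1/152618) = 695/113866 + 38415177372/76309 = 4374182639674907/8689000594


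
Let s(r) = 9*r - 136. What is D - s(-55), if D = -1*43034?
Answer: -42403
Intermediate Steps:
s(r) = -136 + 9*r
D = -43034
D - s(-55) = -43034 - (-136 + 9*(-55)) = -43034 - (-136 - 495) = -43034 - 1*(-631) = -43034 + 631 = -42403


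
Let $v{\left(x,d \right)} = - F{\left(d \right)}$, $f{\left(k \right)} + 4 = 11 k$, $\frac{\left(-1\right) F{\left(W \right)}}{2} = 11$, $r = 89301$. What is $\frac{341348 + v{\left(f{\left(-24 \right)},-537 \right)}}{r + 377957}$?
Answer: $\frac{170685}{233629} \approx 0.73058$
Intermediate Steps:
$F{\left(W \right)} = -22$ ($F{\left(W \right)} = \left(-2\right) 11 = -22$)
$f{\left(k \right)} = -4 + 11 k$
$v{\left(x,d \right)} = 22$ ($v{\left(x,d \right)} = \left(-1\right) \left(-22\right) = 22$)
$\frac{341348 + v{\left(f{\left(-24 \right)},-537 \right)}}{r + 377957} = \frac{341348 + 22}{89301 + 377957} = \frac{341370}{467258} = 341370 \cdot \frac{1}{467258} = \frac{170685}{233629}$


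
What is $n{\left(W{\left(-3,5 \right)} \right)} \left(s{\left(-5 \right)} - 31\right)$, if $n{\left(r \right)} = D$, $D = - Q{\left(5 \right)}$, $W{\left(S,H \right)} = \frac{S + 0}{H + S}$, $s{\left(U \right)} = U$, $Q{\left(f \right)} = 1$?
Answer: $36$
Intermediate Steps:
$W{\left(S,H \right)} = \frac{S}{H + S}$
$D = -1$ ($D = \left(-1\right) 1 = -1$)
$n{\left(r \right)} = -1$
$n{\left(W{\left(-3,5 \right)} \right)} \left(s{\left(-5 \right)} - 31\right) = - (-5 - 31) = \left(-1\right) \left(-36\right) = 36$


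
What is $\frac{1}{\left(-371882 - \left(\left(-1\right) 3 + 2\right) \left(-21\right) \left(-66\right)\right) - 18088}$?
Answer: $- \frac{1}{388584} \approx -2.5734 \cdot 10^{-6}$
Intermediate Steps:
$\frac{1}{\left(-371882 - \left(\left(-1\right) 3 + 2\right) \left(-21\right) \left(-66\right)\right) - 18088} = \frac{1}{\left(-371882 - \left(-3 + 2\right) \left(-21\right) \left(-66\right)\right) - 18088} = \frac{1}{\left(-371882 - \left(-1\right) \left(-21\right) \left(-66\right)\right) - 18088} = \frac{1}{\left(-371882 - 21 \left(-66\right)\right) - 18088} = \frac{1}{\left(-371882 - -1386\right) - 18088} = \frac{1}{\left(-371882 + 1386\right) - 18088} = \frac{1}{-370496 - 18088} = \frac{1}{-388584} = - \frac{1}{388584}$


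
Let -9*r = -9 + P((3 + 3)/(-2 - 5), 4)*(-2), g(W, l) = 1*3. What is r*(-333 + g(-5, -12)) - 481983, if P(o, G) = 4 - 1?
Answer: -482533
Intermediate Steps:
P(o, G) = 3
g(W, l) = 3
r = 5/3 (r = -(-9 + 3*(-2))/9 = -(-9 - 6)/9 = -⅑*(-15) = 5/3 ≈ 1.6667)
r*(-333 + g(-5, -12)) - 481983 = 5*(-333 + 3)/3 - 481983 = (5/3)*(-330) - 481983 = -550 - 481983 = -482533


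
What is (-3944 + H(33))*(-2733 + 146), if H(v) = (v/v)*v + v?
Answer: 10032386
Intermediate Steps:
H(v) = 2*v (H(v) = 1*v + v = v + v = 2*v)
(-3944 + H(33))*(-2733 + 146) = (-3944 + 2*33)*(-2733 + 146) = (-3944 + 66)*(-2587) = -3878*(-2587) = 10032386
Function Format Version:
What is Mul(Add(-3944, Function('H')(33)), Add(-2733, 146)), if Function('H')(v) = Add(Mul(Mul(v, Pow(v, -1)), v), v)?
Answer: 10032386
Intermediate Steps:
Function('H')(v) = Mul(2, v) (Function('H')(v) = Add(Mul(1, v), v) = Add(v, v) = Mul(2, v))
Mul(Add(-3944, Function('H')(33)), Add(-2733, 146)) = Mul(Add(-3944, Mul(2, 33)), Add(-2733, 146)) = Mul(Add(-3944, 66), -2587) = Mul(-3878, -2587) = 10032386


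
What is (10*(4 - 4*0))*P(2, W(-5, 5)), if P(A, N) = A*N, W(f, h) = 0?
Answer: 0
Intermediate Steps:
(10*(4 - 4*0))*P(2, W(-5, 5)) = (10*(4 - 4*0))*(2*0) = (10*(4 + 0))*0 = (10*4)*0 = 40*0 = 0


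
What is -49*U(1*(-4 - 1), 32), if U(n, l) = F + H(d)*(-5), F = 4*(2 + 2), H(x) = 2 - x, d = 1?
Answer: -539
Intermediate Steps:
F = 16 (F = 4*4 = 16)
U(n, l) = 11 (U(n, l) = 16 + (2 - 1*1)*(-5) = 16 + (2 - 1)*(-5) = 16 + 1*(-5) = 16 - 5 = 11)
-49*U(1*(-4 - 1), 32) = -49*11 = -539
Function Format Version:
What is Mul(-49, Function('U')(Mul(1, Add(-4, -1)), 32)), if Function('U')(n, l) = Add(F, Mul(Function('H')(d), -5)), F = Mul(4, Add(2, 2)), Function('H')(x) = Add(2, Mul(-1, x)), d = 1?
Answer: -539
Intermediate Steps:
F = 16 (F = Mul(4, 4) = 16)
Function('U')(n, l) = 11 (Function('U')(n, l) = Add(16, Mul(Add(2, Mul(-1, 1)), -5)) = Add(16, Mul(Add(2, -1), -5)) = Add(16, Mul(1, -5)) = Add(16, -5) = 11)
Mul(-49, Function('U')(Mul(1, Add(-4, -1)), 32)) = Mul(-49, 11) = -539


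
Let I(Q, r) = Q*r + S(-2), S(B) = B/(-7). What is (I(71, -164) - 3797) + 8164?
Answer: -50937/7 ≈ -7276.7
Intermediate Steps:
S(B) = -B/7 (S(B) = B*(-1/7) = -B/7)
I(Q, r) = 2/7 + Q*r (I(Q, r) = Q*r - 1/7*(-2) = Q*r + 2/7 = 2/7 + Q*r)
(I(71, -164) - 3797) + 8164 = ((2/7 + 71*(-164)) - 3797) + 8164 = ((2/7 - 11644) - 3797) + 8164 = (-81506/7 - 3797) + 8164 = -108085/7 + 8164 = -50937/7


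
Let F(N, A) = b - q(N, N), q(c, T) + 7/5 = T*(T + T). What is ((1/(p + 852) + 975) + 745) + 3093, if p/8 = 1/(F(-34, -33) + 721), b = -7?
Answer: 32735511971/6801476 ≈ 4813.0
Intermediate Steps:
q(c, T) = -7/5 + 2*T**2 (q(c, T) = -7/5 + T*(T + T) = -7/5 + T*(2*T) = -7/5 + 2*T**2)
F(N, A) = -28/5 - 2*N**2 (F(N, A) = -7 - (-7/5 + 2*N**2) = -7 + (7/5 - 2*N**2) = -28/5 - 2*N**2)
p = -40/7983 (p = 8/((-28/5 - 2*(-34)**2) + 721) = 8/((-28/5 - 2*1156) + 721) = 8/((-28/5 - 2312) + 721) = 8/(-11588/5 + 721) = 8/(-7983/5) = 8*(-5/7983) = -40/7983 ≈ -0.0050106)
((1/(p + 852) + 975) + 745) + 3093 = ((1/(-40/7983 + 852) + 975) + 745) + 3093 = ((1/(6801476/7983) + 975) + 745) + 3093 = ((7983/6801476 + 975) + 745) + 3093 = (6631447083/6801476 + 745) + 3093 = 11698546703/6801476 + 3093 = 32735511971/6801476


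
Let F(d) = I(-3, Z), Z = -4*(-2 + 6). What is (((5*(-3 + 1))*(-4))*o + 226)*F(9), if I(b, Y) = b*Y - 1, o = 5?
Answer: 20022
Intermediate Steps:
Z = -16 (Z = -4*4 = -16)
I(b, Y) = -1 + Y*b (I(b, Y) = Y*b - 1 = -1 + Y*b)
F(d) = 47 (F(d) = -1 - 16*(-3) = -1 + 48 = 47)
(((5*(-3 + 1))*(-4))*o + 226)*F(9) = (((5*(-3 + 1))*(-4))*5 + 226)*47 = (((5*(-2))*(-4))*5 + 226)*47 = (-10*(-4)*5 + 226)*47 = (40*5 + 226)*47 = (200 + 226)*47 = 426*47 = 20022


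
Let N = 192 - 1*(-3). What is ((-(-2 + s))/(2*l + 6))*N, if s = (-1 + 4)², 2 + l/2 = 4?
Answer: -195/2 ≈ -97.500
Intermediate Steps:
l = 4 (l = -4 + 2*4 = -4 + 8 = 4)
s = 9 (s = 3² = 9)
N = 195 (N = 192 + 3 = 195)
((-(-2 + s))/(2*l + 6))*N = ((-(-2 + 9))/(2*4 + 6))*195 = ((-1*7)/(8 + 6))*195 = -7/14*195 = -7*1/14*195 = -½*195 = -195/2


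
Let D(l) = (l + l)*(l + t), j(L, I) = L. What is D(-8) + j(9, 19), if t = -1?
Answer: 153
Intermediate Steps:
D(l) = 2*l*(-1 + l) (D(l) = (l + l)*(l - 1) = (2*l)*(-1 + l) = 2*l*(-1 + l))
D(-8) + j(9, 19) = 2*(-8)*(-1 - 8) + 9 = 2*(-8)*(-9) + 9 = 144 + 9 = 153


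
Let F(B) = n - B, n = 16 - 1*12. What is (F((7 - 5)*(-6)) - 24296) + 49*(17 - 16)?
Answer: -24231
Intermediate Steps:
n = 4 (n = 16 - 12 = 4)
F(B) = 4 - B
(F((7 - 5)*(-6)) - 24296) + 49*(17 - 16) = ((4 - (7 - 5)*(-6)) - 24296) + 49*(17 - 16) = ((4 - 2*(-6)) - 24296) + 49*1 = ((4 - 1*(-12)) - 24296) + 49 = ((4 + 12) - 24296) + 49 = (16 - 24296) + 49 = -24280 + 49 = -24231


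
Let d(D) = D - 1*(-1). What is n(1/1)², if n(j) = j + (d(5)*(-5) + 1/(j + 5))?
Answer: 29929/36 ≈ 831.36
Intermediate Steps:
d(D) = 1 + D (d(D) = D + 1 = 1 + D)
n(j) = -30 + j + 1/(5 + j) (n(j) = j + ((1 + 5)*(-5) + 1/(j + 5)) = j + (6*(-5) + 1/(5 + j)) = j + (-30 + 1/(5 + j)) = -30 + j + 1/(5 + j))
n(1/1)² = ((-149 + (1/1)² - 25/1)/(5 + 1/1))² = ((-149 + (1*1)² - 25)/(5 + 1*1))² = ((-149 + 1² - 25*1)/(5 + 1))² = ((-149 + 1 - 25)/6)² = ((⅙)*(-173))² = (-173/6)² = 29929/36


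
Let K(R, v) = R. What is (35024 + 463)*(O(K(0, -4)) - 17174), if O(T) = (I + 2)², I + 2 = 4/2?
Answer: -609311790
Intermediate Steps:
I = 0 (I = -2 + 4/2 = -2 + 4*(½) = -2 + 2 = 0)
O(T) = 4 (O(T) = (0 + 2)² = 2² = 4)
(35024 + 463)*(O(K(0, -4)) - 17174) = (35024 + 463)*(4 - 17174) = 35487*(-17170) = -609311790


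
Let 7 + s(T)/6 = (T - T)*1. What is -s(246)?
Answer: 42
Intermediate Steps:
s(T) = -42 (s(T) = -42 + 6*((T - T)*1) = -42 + 6*(0*1) = -42 + 6*0 = -42 + 0 = -42)
-s(246) = -1*(-42) = 42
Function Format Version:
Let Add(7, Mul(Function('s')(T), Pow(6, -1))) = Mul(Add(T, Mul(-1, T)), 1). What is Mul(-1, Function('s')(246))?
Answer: 42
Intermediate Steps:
Function('s')(T) = -42 (Function('s')(T) = Add(-42, Mul(6, Mul(Add(T, Mul(-1, T)), 1))) = Add(-42, Mul(6, Mul(0, 1))) = Add(-42, Mul(6, 0)) = Add(-42, 0) = -42)
Mul(-1, Function('s')(246)) = Mul(-1, -42) = 42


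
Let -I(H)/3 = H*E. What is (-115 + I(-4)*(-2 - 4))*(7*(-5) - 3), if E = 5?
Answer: 18050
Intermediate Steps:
I(H) = -15*H (I(H) = -3*H*5 = -15*H)
(-115 + I(-4)*(-2 - 4))*(7*(-5) - 3) = (-115 + (-15*(-4))*(-2 - 4))*(7*(-5) - 3) = (-115 + 60*(-6))*(-35 - 3) = (-115 - 360)*(-38) = -475*(-38) = 18050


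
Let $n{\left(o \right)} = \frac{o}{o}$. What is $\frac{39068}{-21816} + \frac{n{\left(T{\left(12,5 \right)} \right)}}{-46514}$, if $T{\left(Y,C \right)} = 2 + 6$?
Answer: $- \frac{113576923}{63421839} \approx -1.7908$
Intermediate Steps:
$T{\left(Y,C \right)} = 8$
$n{\left(o \right)} = 1$
$\frac{39068}{-21816} + \frac{n{\left(T{\left(12,5 \right)} \right)}}{-46514} = \frac{39068}{-21816} + 1 \frac{1}{-46514} = 39068 \left(- \frac{1}{21816}\right) + 1 \left(- \frac{1}{46514}\right) = - \frac{9767}{5454} - \frac{1}{46514} = - \frac{113576923}{63421839}$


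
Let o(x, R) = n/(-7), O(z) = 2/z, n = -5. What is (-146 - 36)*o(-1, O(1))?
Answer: -130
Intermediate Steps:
o(x, R) = 5/7 (o(x, R) = -5/(-7) = -5*(-1/7) = 5/7)
(-146 - 36)*o(-1, O(1)) = (-146 - 36)*(5/7) = -182*5/7 = -130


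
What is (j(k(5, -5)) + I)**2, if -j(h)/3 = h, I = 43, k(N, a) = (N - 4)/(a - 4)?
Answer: 16900/9 ≈ 1877.8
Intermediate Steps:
k(N, a) = (-4 + N)/(-4 + a)
j(h) = -3*h
(j(k(5, -5)) + I)**2 = (-3*(-4 + 5)/(-4 - 5) + 43)**2 = (-3/(-9) + 43)**2 = (-(-1)/3 + 43)**2 = (-3*(-1/9) + 43)**2 = (1/3 + 43)**2 = (130/3)**2 = 16900/9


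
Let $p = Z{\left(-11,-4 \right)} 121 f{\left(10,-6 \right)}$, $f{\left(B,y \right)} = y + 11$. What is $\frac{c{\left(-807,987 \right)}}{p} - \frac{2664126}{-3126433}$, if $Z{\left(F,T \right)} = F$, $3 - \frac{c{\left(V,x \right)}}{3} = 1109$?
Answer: $\frac{28103263224}{20806411615} \approx 1.3507$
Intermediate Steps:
$c{\left(V,x \right)} = -3318$ ($c{\left(V,x \right)} = 9 - 3327 = -3318$)
$f{\left(B,y \right)} = 11 + y$
$p = -6655$ ($p = \left(-11\right) 121 \left(11 - 6\right) = \left(-1331\right) 5 = -6655$)
$\frac{c{\left(-807,987 \right)}}{p} - \frac{2664126}{-3126433} = - \frac{3318}{-6655} - \frac{2664126}{-3126433} = \left(-3318\right) \left(- \frac{1}{6655}\right) - - \frac{2664126}{3126433} = \frac{3318}{6655} + \frac{2664126}{3126433} = \frac{28103263224}{20806411615}$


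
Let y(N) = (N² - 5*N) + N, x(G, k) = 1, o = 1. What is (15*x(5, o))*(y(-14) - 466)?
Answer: -3210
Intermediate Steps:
y(N) = N² - 4*N
(15*x(5, o))*(y(-14) - 466) = (15*1)*(-14*(-4 - 14) - 466) = 15*(-14*(-18) - 466) = 15*(252 - 466) = 15*(-214) = -3210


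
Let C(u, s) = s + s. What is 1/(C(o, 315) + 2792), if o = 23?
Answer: 1/3422 ≈ 0.00029223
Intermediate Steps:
C(u, s) = 2*s
1/(C(o, 315) + 2792) = 1/(2*315 + 2792) = 1/(630 + 2792) = 1/3422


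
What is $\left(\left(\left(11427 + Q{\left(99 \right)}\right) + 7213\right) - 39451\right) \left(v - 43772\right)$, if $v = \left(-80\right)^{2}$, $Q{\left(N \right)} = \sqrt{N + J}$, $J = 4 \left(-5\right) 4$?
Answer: $777748692 - 37372 \sqrt{19} \approx 7.7759 \cdot 10^{8}$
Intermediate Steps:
$J = -80$ ($J = \left(-20\right) 4 = -80$)
$Q{\left(N \right)} = \sqrt{-80 + N}$ ($Q{\left(N \right)} = \sqrt{N - 80} = \sqrt{-80 + N}$)
$v = 6400$
$\left(\left(\left(11427 + Q{\left(99 \right)}\right) + 7213\right) - 39451\right) \left(v - 43772\right) = \left(\left(\left(11427 + \sqrt{-80 + 99}\right) + 7213\right) - 39451\right) \left(6400 - 43772\right) = \left(\left(\left(11427 + \sqrt{19}\right) + 7213\right) - 39451\right) \left(-37372\right) = \left(\left(18640 + \sqrt{19}\right) - 39451\right) \left(-37372\right) = \left(-20811 + \sqrt{19}\right) \left(-37372\right) = 777748692 - 37372 \sqrt{19}$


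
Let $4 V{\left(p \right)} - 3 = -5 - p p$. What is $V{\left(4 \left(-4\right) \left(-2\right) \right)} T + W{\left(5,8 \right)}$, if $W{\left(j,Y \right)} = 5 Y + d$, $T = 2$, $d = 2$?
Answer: $-471$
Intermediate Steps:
$V{\left(p \right)} = - \frac{1}{2} - \frac{p^{2}}{4}$ ($V{\left(p \right)} = \frac{3}{4} + \frac{-5 - p p}{4} = \frac{3}{4} + \frac{-5 - p^{2}}{4} = \frac{3}{4} - \left(\frac{5}{4} + \frac{p^{2}}{4}\right) = - \frac{1}{2} - \frac{p^{2}}{4}$)
$W{\left(j,Y \right)} = 2 + 5 Y$ ($W{\left(j,Y \right)} = 5 Y + 2 = 2 + 5 Y$)
$V{\left(4 \left(-4\right) \left(-2\right) \right)} T + W{\left(5,8 \right)} = \left(- \frac{1}{2} - \frac{\left(4 \left(-4\right) \left(-2\right)\right)^{2}}{4}\right) 2 + \left(2 + 5 \cdot 8\right) = \left(- \frac{1}{2} - \frac{\left(\left(-16\right) \left(-2\right)\right)^{2}}{4}\right) 2 + \left(2 + 40\right) = \left(- \frac{1}{2} - \frac{32^{2}}{4}\right) 2 + 42 = \left(- \frac{1}{2} - 256\right) 2 + 42 = \left(- \frac{513}{2}\right) 2 + 42 = -513 + 42 = -471$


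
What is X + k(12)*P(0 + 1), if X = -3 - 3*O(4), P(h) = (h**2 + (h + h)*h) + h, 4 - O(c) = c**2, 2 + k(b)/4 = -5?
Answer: -79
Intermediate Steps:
k(b) = -28 (k(b) = -8 + 4*(-5) = -8 - 20 = -28)
O(c) = 4 - c**2
P(h) = h + 3*h**2 (P(h) = (h**2 + (2*h)*h) + h = (h**2 + 2*h**2) + h = 3*h**2 + h = h + 3*h**2)
X = 33 (X = -3 - 3*(4 - 1*4**2) = -3 - 3*(4 - 1*16) = -3 - 3*(4 - 16) = -3 - 3*(-12) = -3 + 36 = 33)
X + k(12)*P(0 + 1) = 33 - 28*(0 + 1)*(1 + 3*(0 + 1)) = 33 - 28*(1 + 3*1) = 33 - 28*(1 + 3) = 33 - 28*4 = 33 - 112 = -79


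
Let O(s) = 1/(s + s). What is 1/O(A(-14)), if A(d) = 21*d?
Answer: -588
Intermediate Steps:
O(s) = 1/(2*s)
1/O(A(-14)) = 1/(1/(2*((21*(-14))))) = 1/((1/2)/(-294)) = 1/((1/2)*(-1/294)) = 1/(-1/588) = -588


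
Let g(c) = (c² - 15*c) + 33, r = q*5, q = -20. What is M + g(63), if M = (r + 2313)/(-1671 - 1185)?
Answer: 8728579/2856 ≈ 3056.2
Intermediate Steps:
r = -100 (r = -20*5 = -100)
g(c) = 33 + c² - 15*c
M = -2213/2856 (M = (-100 + 2313)/(-1671 - 1185) = 2213/(-2856) = 2213*(-1/2856) = -2213/2856 ≈ -0.77486)
M + g(63) = -2213/2856 + (33 + 63² - 15*63) = -2213/2856 + (33 + 3969 - 945) = -2213/2856 + 3057 = 8728579/2856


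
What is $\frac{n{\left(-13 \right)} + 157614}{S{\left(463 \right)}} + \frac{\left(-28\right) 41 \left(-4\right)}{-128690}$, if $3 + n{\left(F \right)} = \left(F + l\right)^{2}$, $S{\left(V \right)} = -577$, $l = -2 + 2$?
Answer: $- \frac{10153678892}{37127065} \approx -273.48$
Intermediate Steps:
$l = 0$
$n{\left(F \right)} = -3 + F^{2}$ ($n{\left(F \right)} = -3 + \left(F + 0\right)^{2} = -3 + F^{2}$)
$\frac{n{\left(-13 \right)} + 157614}{S{\left(463 \right)}} + \frac{\left(-28\right) 41 \left(-4\right)}{-128690} = \frac{\left(-3 + \left(-13\right)^{2}\right) + 157614}{-577} + \frac{\left(-28\right) 41 \left(-4\right)}{-128690} = \left(\left(-3 + 169\right) + 157614\right) \left(- \frac{1}{577}\right) + \left(-1148\right) \left(-4\right) \left(- \frac{1}{128690}\right) = \left(166 + 157614\right) \left(- \frac{1}{577}\right) + 4592 \left(- \frac{1}{128690}\right) = 157780 \left(- \frac{1}{577}\right) - \frac{2296}{64345} = - \frac{157780}{577} - \frac{2296}{64345} = - \frac{10153678892}{37127065}$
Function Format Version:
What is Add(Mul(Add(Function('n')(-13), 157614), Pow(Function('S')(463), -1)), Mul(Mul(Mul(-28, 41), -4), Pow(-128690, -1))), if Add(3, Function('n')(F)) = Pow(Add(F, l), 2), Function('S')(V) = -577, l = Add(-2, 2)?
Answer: Rational(-10153678892, 37127065) ≈ -273.48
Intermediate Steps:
l = 0
Function('n')(F) = Add(-3, Pow(F, 2)) (Function('n')(F) = Add(-3, Pow(Add(F, 0), 2)) = Add(-3, Pow(F, 2)))
Add(Mul(Add(Function('n')(-13), 157614), Pow(Function('S')(463), -1)), Mul(Mul(Mul(-28, 41), -4), Pow(-128690, -1))) = Add(Mul(Add(Add(-3, Pow(-13, 2)), 157614), Pow(-577, -1)), Mul(Mul(Mul(-28, 41), -4), Pow(-128690, -1))) = Add(Mul(Add(Add(-3, 169), 157614), Rational(-1, 577)), Mul(Mul(-1148, -4), Rational(-1, 128690))) = Add(Mul(Add(166, 157614), Rational(-1, 577)), Mul(4592, Rational(-1, 128690))) = Add(Mul(157780, Rational(-1, 577)), Rational(-2296, 64345)) = Add(Rational(-157780, 577), Rational(-2296, 64345)) = Rational(-10153678892, 37127065)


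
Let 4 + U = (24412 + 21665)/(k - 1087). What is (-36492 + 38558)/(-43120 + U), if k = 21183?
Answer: -41518336/866573827 ≈ -0.047911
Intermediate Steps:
U = -34307/20096 (U = -4 + (24412 + 21665)/(21183 - 1087) = -4 + 46077/20096 = -34307/20096 ≈ -1.7072)
(-36492 + 38558)/(-43120 + U) = (-36492 + 38558)/(-43120 - 34307/20096) = 2066/(-866573827/20096) = 2066*(-20096/866573827) = -41518336/866573827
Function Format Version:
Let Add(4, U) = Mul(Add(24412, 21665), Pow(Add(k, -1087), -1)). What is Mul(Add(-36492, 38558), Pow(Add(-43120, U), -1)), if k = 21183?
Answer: Rational(-41518336, 866573827) ≈ -0.047911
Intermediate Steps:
U = Rational(-34307, 20096) (U = Add(-4, Mul(Add(24412, 21665), Pow(Add(21183, -1087), -1))) = Add(-4, Mul(46077, Pow(20096, -1))) = Add(-4, Mul(46077, Rational(1, 20096))) = Add(-4, Rational(46077, 20096)) = Rational(-34307, 20096) ≈ -1.7072)
Mul(Add(-36492, 38558), Pow(Add(-43120, U), -1)) = Mul(Add(-36492, 38558), Pow(Add(-43120, Rational(-34307, 20096)), -1)) = Mul(2066, Pow(Rational(-866573827, 20096), -1)) = Mul(2066, Rational(-20096, 866573827)) = Rational(-41518336, 866573827)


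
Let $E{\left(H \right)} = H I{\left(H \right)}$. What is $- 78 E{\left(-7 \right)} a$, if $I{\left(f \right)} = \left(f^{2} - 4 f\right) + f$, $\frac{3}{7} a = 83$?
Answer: $7401940$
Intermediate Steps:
$a = \frac{581}{3}$ ($a = \frac{7}{3} \cdot 83 = \frac{581}{3} \approx 193.67$)
$I{\left(f \right)} = f^{2} - 3 f$
$E{\left(H \right)} = H^{2} \left(-3 + H\right)$ ($E{\left(H \right)} = H H \left(-3 + H\right) = H^{2} \left(-3 + H\right)$)
$- 78 E{\left(-7 \right)} a = - 78 \left(-7\right)^{2} \left(-3 - 7\right) \frac{581}{3} = - 78 \cdot 49 \left(-10\right) \frac{581}{3} = \left(-78\right) \left(-490\right) \frac{581}{3} = 38220 \cdot \frac{581}{3} = 7401940$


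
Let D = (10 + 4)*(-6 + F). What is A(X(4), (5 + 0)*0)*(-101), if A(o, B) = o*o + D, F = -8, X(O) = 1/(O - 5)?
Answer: 19695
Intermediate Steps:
X(O) = 1/(-5 + O)
D = -196 (D = (10 + 4)*(-6 - 8) = 14*(-14) = -196)
A(o, B) = -196 + o² (A(o, B) = o*o - 196 = o² - 196 = -196 + o²)
A(X(4), (5 + 0)*0)*(-101) = (-196 + (1/(-5 + 4))²)*(-101) = (-196 + (1/(-1))²)*(-101) = (-196 + (-1)²)*(-101) = (-196 + 1)*(-101) = -195*(-101) = 19695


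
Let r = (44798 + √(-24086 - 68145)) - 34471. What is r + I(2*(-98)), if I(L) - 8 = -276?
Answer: 10059 + I*√92231 ≈ 10059.0 + 303.7*I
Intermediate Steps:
I(L) = -268 (I(L) = 8 - 276 = -268)
r = 10327 + I*√92231 (r = (44798 + √(-92231)) - 34471 = (44798 + I*√92231) - 34471 = 10327 + I*√92231 ≈ 10327.0 + 303.7*I)
r + I(2*(-98)) = (10327 + I*√92231) - 268 = 10059 + I*√92231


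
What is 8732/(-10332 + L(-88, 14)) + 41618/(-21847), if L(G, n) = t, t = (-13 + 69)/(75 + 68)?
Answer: -452893317/164679565 ≈ -2.7501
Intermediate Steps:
t = 56/143 ≈ 0.39161
L(G, n) = 56/143
8732/(-10332 + L(-88, 14)) + 41618/(-21847) = 8732/(-10332 + 56/143) + 41618/(-21847) = 8732/(-1477420/143) + 41618*(-1/21847) = 8732*(-143/1477420) - 41618/21847 = -312169/369355 - 41618/21847 = -452893317/164679565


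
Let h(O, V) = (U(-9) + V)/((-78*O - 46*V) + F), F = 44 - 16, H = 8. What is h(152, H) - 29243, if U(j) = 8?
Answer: -89161911/3049 ≈ -29243.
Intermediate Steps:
F = 28
h(O, V) = (8 + V)/(28 - 78*O - 46*V) (h(O, V) = (8 + V)/((-78*O - 46*V) + 28) = (8 + V)/(28 - 78*O - 46*V))
h(152, H) - 29243 = (-8 - 1*8)/(2*(-14 + 23*8 + 39*152)) - 29243 = (-8 - 8)/(2*(-14 + 184 + 5928)) - 29243 = (1/2)*(-16)/6098 - 29243 = (1/2)*(1/6098)*(-16) - 29243 = -4/3049 - 29243 = -89161911/3049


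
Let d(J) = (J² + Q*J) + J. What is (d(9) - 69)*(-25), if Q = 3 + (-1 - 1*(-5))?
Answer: -2100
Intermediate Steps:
Q = 7 (Q = 3 + (-1 + 5) = 3 + 4 = 7)
d(J) = J² + 8*J (d(J) = (J² + 7*J) + J = J² + 8*J)
(d(9) - 69)*(-25) = (9*(8 + 9) - 69)*(-25) = (9*17 - 69)*(-25) = (153 - 69)*(-25) = 84*(-25) = -2100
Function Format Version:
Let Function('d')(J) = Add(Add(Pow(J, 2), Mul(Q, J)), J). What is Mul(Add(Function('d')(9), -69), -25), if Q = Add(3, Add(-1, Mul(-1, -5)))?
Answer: -2100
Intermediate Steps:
Q = 7 (Q = Add(3, Add(-1, 5)) = Add(3, 4) = 7)
Function('d')(J) = Add(Pow(J, 2), Mul(8, J)) (Function('d')(J) = Add(Add(Pow(J, 2), Mul(7, J)), J) = Add(Pow(J, 2), Mul(8, J)))
Mul(Add(Function('d')(9), -69), -25) = Mul(Add(Mul(9, Add(8, 9)), -69), -25) = Mul(Add(Mul(9, 17), -69), -25) = Mul(Add(153, -69), -25) = Mul(84, -25) = -2100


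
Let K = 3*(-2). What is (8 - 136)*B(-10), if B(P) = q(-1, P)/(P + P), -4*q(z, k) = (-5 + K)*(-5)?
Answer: -88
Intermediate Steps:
K = -6
q(z, k) = -55/4 (q(z, k) = -(-5 - 6)*(-5)/4 = -(-11)*(-5)/4 = -¼*55 = -55/4)
B(P) = -55/(8*P) (B(P) = -55/4/(P + P) = -55/4/(2*P) = (1/(2*P))*(-55/4) = -55/(8*P))
(8 - 136)*B(-10) = (8 - 136)*(-55/8/(-10)) = -(-880)*(-1)/10 = -128*11/16 = -88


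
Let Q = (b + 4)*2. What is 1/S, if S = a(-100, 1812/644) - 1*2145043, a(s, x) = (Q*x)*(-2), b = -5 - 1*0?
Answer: -161/345350111 ≈ -4.6619e-7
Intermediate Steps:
b = -5 (b = -5 + 0 = -5)
Q = -2 (Q = (-5 + 4)*2 = -1*2 = -2)
a(s, x) = 4*x (a(s, x) = -2*x*(-2) = 4*x)
S = -345350111/161 (S = 4*(1812/644) - 1*2145043 = 4*(1812*(1/644)) - 2145043 = 4*(453/161) - 2145043 = 1812/161 - 2145043 = -345350111/161 ≈ -2.1450e+6)
1/S = 1/(-345350111/161) = -161/345350111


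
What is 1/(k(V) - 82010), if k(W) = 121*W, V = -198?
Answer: -1/105968 ≈ -9.4368e-6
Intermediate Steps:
1/(k(V) - 82010) = 1/(121*(-198) - 82010) = 1/(-23958 - 82010) = 1/(-105968) = -1/105968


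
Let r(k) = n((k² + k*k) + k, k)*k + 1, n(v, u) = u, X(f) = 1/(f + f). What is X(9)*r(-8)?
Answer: 65/18 ≈ 3.6111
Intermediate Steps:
X(f) = 1/(2*f)
r(k) = 1 + k² (r(k) = k*k + 1 = k² + 1 = 1 + k²)
X(9)*r(-8) = ((½)/9)*(1 + (-8)²) = ((½)*(⅑))*(1 + 64) = (1/18)*65 = 65/18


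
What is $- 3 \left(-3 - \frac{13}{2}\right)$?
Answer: $\frac{57}{2} \approx 28.5$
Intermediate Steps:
$- 3 \left(-3 - \frac{13}{2}\right) = \left(-3\right) \left(- \frac{19}{2}\right) = \frac{57}{2}$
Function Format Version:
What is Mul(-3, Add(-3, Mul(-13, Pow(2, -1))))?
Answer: Rational(57, 2) ≈ 28.500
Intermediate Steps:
Mul(-3, Add(-3, Mul(-13, Pow(2, -1)))) = Mul(-3, Add(-3, Mul(-13, Rational(1, 2)))) = Mul(-3, Add(-3, Rational(-13, 2))) = Mul(-3, Rational(-19, 2)) = Rational(57, 2)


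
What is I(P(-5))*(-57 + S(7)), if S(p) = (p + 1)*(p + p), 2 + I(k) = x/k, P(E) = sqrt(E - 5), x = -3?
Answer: -110 + 33*I*sqrt(10)/2 ≈ -110.0 + 52.178*I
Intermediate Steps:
P(E) = sqrt(-5 + E)
I(k) = -2 - 3/k
S(p) = 2*p*(1 + p) (S(p) = (1 + p)*(2*p) = 2*p*(1 + p))
I(P(-5))*(-57 + S(7)) = (-2 - 3/sqrt(-5 - 5))*(-57 + 2*7*(1 + 7)) = (-2 - 3*(-I*sqrt(10)/10))*(-57 + 2*7*8) = (-2 - 3*(-I*sqrt(10)/10))*(-57 + 112) = (-2 - (-3)*I*sqrt(10)/10)*55 = (-2 + 3*I*sqrt(10)/10)*55 = -110 + 33*I*sqrt(10)/2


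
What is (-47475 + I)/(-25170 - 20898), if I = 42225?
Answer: 875/7678 ≈ 0.11396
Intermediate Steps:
(-47475 + I)/(-25170 - 20898) = (-47475 + 42225)/(-25170 - 20898) = -5250/(-46068) = -5250*(-1/46068) = 875/7678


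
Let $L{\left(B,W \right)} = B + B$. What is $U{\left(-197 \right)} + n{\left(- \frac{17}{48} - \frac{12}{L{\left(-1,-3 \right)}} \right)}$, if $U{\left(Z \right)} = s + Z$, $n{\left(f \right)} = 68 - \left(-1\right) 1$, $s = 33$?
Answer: $-95$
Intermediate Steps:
$L{\left(B,W \right)} = 2 B$
$n{\left(f \right)} = 69$ ($n{\left(f \right)} = 68 - -1 = 68 + 1 = 69$)
$U{\left(Z \right)} = 33 + Z$
$U{\left(-197 \right)} + n{\left(- \frac{17}{48} - \frac{12}{L{\left(-1,-3 \right)}} \right)} = \left(33 - 197\right) + 69 = -164 + 69 = -95$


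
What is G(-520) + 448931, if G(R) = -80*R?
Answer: 490531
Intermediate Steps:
G(-520) + 448931 = -80*(-520) + 448931 = 41600 + 448931 = 490531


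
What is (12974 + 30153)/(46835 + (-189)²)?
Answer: 43127/82556 ≈ 0.52240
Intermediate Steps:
(12974 + 30153)/(46835 + (-189)²) = 43127/(46835 + 35721) = 43127/82556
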